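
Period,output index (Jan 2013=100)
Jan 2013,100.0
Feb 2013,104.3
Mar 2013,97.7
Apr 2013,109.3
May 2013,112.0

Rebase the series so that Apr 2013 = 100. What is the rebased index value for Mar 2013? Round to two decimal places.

Rebased(Mar 2013) = 97.7 / 109.3 × 100 = 89.3870

89.39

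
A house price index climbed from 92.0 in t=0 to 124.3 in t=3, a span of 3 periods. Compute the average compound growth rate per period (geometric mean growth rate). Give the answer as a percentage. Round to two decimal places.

Growth factor = (124.3/92.0)^(1/3) = (1.351087)^(1/3) = 1.105506
Growth rate = 1.105506 − 1 = 0.105506 = 10.5506%

10.55%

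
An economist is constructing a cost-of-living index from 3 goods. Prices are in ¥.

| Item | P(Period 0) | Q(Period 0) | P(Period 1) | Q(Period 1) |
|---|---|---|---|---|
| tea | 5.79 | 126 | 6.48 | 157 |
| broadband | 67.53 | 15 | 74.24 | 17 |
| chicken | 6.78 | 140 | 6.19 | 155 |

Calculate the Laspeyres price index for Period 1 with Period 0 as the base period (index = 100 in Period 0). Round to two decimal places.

103.90

Laspeyres price index uses base-period quantities as weights.
ΣP(Period 1)·Q(Period 0) = 6.48×126 + 74.24×15 + 6.19×140 = 816.48 + 1113.6 + 866.6 = 2796.68
ΣP(Period 0)·Q(Period 0) = 5.79×126 + 67.53×15 + 6.78×140 = 729.54 + 1012.95 + 949.2 = 2691.69
Index = 2796.68 / 2691.69 × 100 = 103.9005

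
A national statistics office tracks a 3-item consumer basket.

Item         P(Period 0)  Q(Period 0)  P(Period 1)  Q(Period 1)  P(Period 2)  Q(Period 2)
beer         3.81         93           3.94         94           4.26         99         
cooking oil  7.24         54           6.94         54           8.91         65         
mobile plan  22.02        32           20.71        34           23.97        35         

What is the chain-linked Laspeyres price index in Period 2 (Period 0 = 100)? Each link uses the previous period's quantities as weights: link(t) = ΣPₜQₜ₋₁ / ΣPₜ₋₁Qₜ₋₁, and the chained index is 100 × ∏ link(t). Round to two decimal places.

Link Period 0→Period 1:
ΣP(Period 1)Q(Period 0) = 3.94×93 + 6.94×54 + 20.71×32 = 366.42 + 374.76 + 662.72 = 1403.9
ΣP(Period 0)Q(Period 0) = 3.81×93 + 7.24×54 + 22.02×32 = 354.33 + 390.96 + 704.64 = 1449.93
link = 1403.9/1449.93 = 0.968254
Link Period 1→Period 2:
ΣP(Period 2)Q(Period 1) = 4.26×94 + 8.91×54 + 23.97×34 = 400.44 + 481.14 + 814.98 = 1696.56
ΣP(Period 1)Q(Period 1) = 3.94×94 + 6.94×54 + 20.71×34 = 370.36 + 374.76 + 704.14 = 1449.26
link = 1696.56/1449.26 = 1.170639
Chained index = 100 × 0.968254 × 1.170639 = 113.3475

113.35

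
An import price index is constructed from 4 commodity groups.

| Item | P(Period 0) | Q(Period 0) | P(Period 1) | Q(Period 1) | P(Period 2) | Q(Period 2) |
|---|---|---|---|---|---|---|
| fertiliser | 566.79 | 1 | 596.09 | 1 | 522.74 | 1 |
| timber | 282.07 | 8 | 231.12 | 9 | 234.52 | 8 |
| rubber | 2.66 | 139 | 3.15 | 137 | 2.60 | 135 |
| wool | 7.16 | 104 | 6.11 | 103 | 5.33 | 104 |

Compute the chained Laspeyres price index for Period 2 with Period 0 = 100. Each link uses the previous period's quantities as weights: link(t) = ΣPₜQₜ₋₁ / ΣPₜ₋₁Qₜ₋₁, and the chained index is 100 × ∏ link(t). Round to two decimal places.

Link Period 0→Period 1:
ΣP(Period 1)Q(Period 0) = 596.09×1 + 231.12×8 + 3.15×139 + 6.11×104 = 596.09 + 1848.96 + 437.85 + 635.44 = 3518.34
ΣP(Period 0)Q(Period 0) = 566.79×1 + 282.07×8 + 2.66×139 + 7.16×104 = 566.79 + 2256.56 + 369.74 + 744.64 = 3937.73
link = 3518.34/3937.73 = 0.893494
Link Period 1→Period 2:
ΣP(Period 2)Q(Period 1) = 522.74×1 + 234.52×9 + 2.60×137 + 5.33×103 = 522.74 + 2110.68 + 356.2 + 548.99 = 3538.61
ΣP(Period 1)Q(Period 1) = 596.09×1 + 231.12×9 + 3.15×137 + 6.11×103 = 596.09 + 2080.08 + 431.55 + 629.33 = 3737.05
link = 3538.61/3737.05 = 0.946899
Chained index = 100 × 0.893494 × 0.946899 = 84.6049

84.60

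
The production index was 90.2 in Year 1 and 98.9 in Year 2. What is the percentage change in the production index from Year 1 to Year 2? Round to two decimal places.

9.65%

Change = (98.9 − 90.2) / 90.2 × 100
       = 8.7 / 90.2 × 100 = 9.6452%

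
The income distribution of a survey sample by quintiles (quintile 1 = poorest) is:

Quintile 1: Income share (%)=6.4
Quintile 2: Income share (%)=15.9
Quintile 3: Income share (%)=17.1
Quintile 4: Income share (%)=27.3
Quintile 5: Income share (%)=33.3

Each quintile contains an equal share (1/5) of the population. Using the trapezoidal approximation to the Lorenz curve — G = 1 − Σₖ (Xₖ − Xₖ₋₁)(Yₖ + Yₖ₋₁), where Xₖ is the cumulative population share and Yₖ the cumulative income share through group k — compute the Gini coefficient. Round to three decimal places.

Cumulative income shares Yₖ: 0.0640, 0.2230, 0.3940, 0.6670, 1.0000
Σ (Xₖ−Xₖ₋₁)(Yₖ+Yₖ₋₁) = (1/5)(0.0640+0.0000) + (1/5)(0.2230+0.0640) + (1/5)(0.3940+0.2230) + (1/5)(0.6670+0.3940) + (1/5)(1.0000+0.6670)
  = 0.0128 + 0.0574 + 0.1234 + 0.2122 + 0.3334 = 0.7392
G = 1 − 0.7392 = 0.2608

0.261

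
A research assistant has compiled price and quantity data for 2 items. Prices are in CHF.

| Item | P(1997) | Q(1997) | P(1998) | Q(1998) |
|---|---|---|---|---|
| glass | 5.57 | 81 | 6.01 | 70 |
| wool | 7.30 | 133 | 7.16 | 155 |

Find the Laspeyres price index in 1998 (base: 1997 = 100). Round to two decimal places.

101.20

Laspeyres price index uses base-period quantities as weights.
ΣP(1998)·Q(1997) = 6.01×81 + 7.16×133 = 486.81 + 952.28 = 1439.09
ΣP(1997)·Q(1997) = 5.57×81 + 7.30×133 = 451.17 + 970.9 = 1422.07
Index = 1439.09 / 1422.07 × 100 = 101.1968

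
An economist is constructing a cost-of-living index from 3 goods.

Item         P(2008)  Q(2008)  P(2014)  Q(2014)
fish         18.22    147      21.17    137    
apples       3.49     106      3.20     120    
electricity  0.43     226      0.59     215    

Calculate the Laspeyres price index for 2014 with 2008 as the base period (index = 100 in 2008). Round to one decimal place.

114.0

Laspeyres price index uses base-period quantities as weights.
ΣP(2014)·Q(2008) = 21.17×147 + 3.20×106 + 0.59×226 = 3111.99 + 339.2 + 133.34 = 3584.53
ΣP(2008)·Q(2008) = 18.22×147 + 3.49×106 + 0.43×226 = 2678.34 + 369.94 + 97.18 = 3145.46
Index = 3584.53 / 3145.46 × 100 = 113.9588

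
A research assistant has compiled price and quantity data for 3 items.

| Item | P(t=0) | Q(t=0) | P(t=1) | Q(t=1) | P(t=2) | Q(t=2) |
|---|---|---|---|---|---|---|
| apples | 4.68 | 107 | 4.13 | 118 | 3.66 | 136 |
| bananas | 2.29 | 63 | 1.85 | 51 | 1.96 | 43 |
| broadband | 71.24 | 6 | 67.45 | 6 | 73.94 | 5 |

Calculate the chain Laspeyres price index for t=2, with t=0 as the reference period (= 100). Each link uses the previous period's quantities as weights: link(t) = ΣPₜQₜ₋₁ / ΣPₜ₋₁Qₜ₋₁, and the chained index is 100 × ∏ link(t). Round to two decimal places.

Link t=0→t=1:
ΣP(t=1)Q(t=0) = 4.13×107 + 1.85×63 + 67.45×6 = 441.91 + 116.55 + 404.7 = 963.16
ΣP(t=0)Q(t=0) = 4.68×107 + 2.29×63 + 71.24×6 = 500.76 + 144.27 + 427.44 = 1072.47
link = 963.16/1072.47 = 0.898076
Link t=1→t=2:
ΣP(t=2)Q(t=1) = 3.66×118 + 1.96×51 + 73.94×6 = 431.88 + 99.96 + 443.64 = 975.48
ΣP(t=1)Q(t=1) = 4.13×118 + 1.85×51 + 67.45×6 = 487.34 + 94.35 + 404.7 = 986.39
link = 975.48/986.39 = 0.988939
Chained index = 100 × 0.898076 × 0.988939 = 88.8143

88.81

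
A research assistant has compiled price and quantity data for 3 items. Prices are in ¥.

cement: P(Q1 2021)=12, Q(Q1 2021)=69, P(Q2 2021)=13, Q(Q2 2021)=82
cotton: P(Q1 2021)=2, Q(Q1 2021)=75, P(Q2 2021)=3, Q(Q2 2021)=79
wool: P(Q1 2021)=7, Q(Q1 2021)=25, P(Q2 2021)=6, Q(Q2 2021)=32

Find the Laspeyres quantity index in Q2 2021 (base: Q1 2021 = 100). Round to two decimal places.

Laspeyres quantity index uses base-period prices as weights.
ΣP(Q1 2021)·Q(Q2 2021) = 12×82 + 2×79 + 7×32 = 984 + 158 + 224 = 1366
ΣP(Q1 2021)·Q(Q1 2021) = 12×69 + 2×75 + 7×25 = 828 + 150 + 175 = 1153
Index = 1366 / 1153 × 100 = 118.4735

118.47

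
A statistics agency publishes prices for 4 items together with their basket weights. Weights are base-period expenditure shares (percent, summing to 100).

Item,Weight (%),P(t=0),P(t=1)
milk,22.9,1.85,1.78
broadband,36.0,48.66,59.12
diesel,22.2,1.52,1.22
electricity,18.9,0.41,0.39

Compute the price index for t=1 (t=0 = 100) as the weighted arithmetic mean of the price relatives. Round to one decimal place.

101.6

milk: 22.9 × (1.78/1.85) = 22.9 × 0.962162 = 22.0335
broadband: 36.0 × (59.12/48.66) = 36.0 × 1.214961 = 43.7386
diesel: 22.2 × (1.22/1.52) = 22.2 × 0.802632 = 17.8184
electricity: 18.9 × (0.39/0.41) = 18.9 × 0.951220 = 17.9780
Index = Σ wᵢ·(p₁ᵢ/p₀ᵢ) = 22.0335 + 43.7386 + 17.8184 + 17.9780 = 101.5686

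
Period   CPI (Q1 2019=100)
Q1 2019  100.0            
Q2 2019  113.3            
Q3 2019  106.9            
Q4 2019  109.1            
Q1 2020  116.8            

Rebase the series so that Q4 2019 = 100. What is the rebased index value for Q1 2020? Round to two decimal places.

Rebased(Q1 2020) = 116.8 / 109.1 × 100 = 107.0577

107.06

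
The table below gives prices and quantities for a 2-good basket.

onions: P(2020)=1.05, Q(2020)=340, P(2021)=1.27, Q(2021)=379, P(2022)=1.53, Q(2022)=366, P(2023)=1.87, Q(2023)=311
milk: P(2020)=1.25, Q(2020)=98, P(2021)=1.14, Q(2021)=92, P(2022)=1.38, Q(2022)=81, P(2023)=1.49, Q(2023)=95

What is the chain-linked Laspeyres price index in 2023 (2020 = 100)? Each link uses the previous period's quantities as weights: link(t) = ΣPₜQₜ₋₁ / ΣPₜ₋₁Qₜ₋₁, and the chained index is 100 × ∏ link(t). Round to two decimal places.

163.81

Link 2020→2021:
ΣP(2021)Q(2020) = 1.27×340 + 1.14×98 = 431.8 + 111.72 = 543.52
ΣP(2020)Q(2020) = 1.05×340 + 1.25×98 = 357 + 122.5 = 479.5
link = 543.52/479.5 = 1.133514
Link 2021→2022:
ΣP(2022)Q(2021) = 1.53×379 + 1.38×92 = 579.87 + 126.96 = 706.83
ΣP(2021)Q(2021) = 1.27×379 + 1.14×92 = 481.33 + 104.88 = 586.21
link = 706.83/586.21 = 1.205762
Link 2022→2023:
ΣP(2023)Q(2022) = 1.87×366 + 1.49×81 = 684.42 + 120.69 = 805.11
ΣP(2022)Q(2022) = 1.53×366 + 1.38×81 = 559.98 + 111.78 = 671.76
link = 805.11/671.76 = 1.198508
Chained index = 100 × 1.133514 × 1.205762 × 1.198508 = 163.8060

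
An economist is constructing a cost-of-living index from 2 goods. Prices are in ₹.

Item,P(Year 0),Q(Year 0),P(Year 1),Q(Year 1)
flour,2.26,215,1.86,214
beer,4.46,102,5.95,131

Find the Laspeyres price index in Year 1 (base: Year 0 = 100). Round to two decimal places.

Laspeyres price index uses base-period quantities as weights.
ΣP(Year 1)·Q(Year 0) = 1.86×215 + 5.95×102 = 399.9 + 606.9 = 1006.8
ΣP(Year 0)·Q(Year 0) = 2.26×215 + 4.46×102 = 485.9 + 454.92 = 940.82
Index = 1006.8 / 940.82 × 100 = 107.0130

107.01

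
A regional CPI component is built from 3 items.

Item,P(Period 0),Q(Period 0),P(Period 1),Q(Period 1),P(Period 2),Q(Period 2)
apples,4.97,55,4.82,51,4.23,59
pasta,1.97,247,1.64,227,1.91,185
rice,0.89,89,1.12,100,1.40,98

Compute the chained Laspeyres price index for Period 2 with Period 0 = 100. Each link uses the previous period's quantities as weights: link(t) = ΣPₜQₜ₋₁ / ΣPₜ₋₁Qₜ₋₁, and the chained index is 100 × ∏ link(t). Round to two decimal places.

99.18

Link Period 0→Period 1:
ΣP(Period 1)Q(Period 0) = 4.82×55 + 1.64×247 + 1.12×89 = 265.1 + 405.08 + 99.68 = 769.86
ΣP(Period 0)Q(Period 0) = 4.97×55 + 1.97×247 + 0.89×89 = 273.35 + 486.59 + 79.21 = 839.15
link = 769.86/839.15 = 0.917428
Link Period 1→Period 2:
ΣP(Period 2)Q(Period 1) = 4.23×51 + 1.91×227 + 1.40×100 = 215.73 + 433.57 + 140 = 789.3
ΣP(Period 1)Q(Period 1) = 4.82×51 + 1.64×227 + 1.12×100 = 245.82 + 372.28 + 112 = 730.1
link = 789.3/730.1 = 1.081085
Chained index = 100 × 0.917428 × 1.081085 = 99.1818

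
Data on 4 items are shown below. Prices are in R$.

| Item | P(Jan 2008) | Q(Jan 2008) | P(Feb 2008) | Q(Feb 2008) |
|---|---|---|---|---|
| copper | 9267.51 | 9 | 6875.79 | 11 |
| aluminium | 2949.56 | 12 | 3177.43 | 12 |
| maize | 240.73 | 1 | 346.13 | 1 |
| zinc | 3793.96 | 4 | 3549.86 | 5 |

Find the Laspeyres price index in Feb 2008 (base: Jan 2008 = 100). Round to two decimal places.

85.35

Laspeyres price index uses base-period quantities as weights.
ΣP(Feb 2008)·Q(Jan 2008) = 6875.79×9 + 3177.43×12 + 346.13×1 + 3549.86×4 = 61882.11 + 38129.16 + 346.13 + 14199.44 = 114556.84
ΣP(Jan 2008)·Q(Jan 2008) = 9267.51×9 + 2949.56×12 + 240.73×1 + 3793.96×4 = 83407.59 + 35394.72 + 240.73 + 15175.84 = 134218.88
Index = 114556.84 / 134218.88 × 100 = 85.3508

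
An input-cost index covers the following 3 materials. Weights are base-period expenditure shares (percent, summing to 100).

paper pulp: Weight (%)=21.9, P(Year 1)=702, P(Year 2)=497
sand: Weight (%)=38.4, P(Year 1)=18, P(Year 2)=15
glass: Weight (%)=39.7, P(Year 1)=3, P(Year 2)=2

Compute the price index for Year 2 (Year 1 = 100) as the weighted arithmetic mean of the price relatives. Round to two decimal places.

paper pulp: 21.9 × (497/702) = 21.9 × 0.707977 = 15.5047
sand: 38.4 × (15/18) = 38.4 × 0.833333 = 32.0000
glass: 39.7 × (2/3) = 39.7 × 0.666667 = 26.4667
Index = Σ wᵢ·(p₁ᵢ/p₀ᵢ) = 15.5047 + 32.0000 + 26.4667 = 73.9714

73.97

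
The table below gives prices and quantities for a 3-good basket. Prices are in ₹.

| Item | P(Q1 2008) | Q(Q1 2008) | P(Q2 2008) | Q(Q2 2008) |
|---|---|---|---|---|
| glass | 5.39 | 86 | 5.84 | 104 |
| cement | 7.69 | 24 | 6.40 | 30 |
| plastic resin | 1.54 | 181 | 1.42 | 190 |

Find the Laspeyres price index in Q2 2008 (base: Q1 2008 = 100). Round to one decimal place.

Laspeyres price index uses base-period quantities as weights.
ΣP(Q2 2008)·Q(Q1 2008) = 5.84×86 + 6.40×24 + 1.42×181 = 502.24 + 153.6 + 257.02 = 912.86
ΣP(Q1 2008)·Q(Q1 2008) = 5.39×86 + 7.69×24 + 1.54×181 = 463.54 + 184.56 + 278.74 = 926.84
Index = 912.86 / 926.84 × 100 = 98.4916

98.5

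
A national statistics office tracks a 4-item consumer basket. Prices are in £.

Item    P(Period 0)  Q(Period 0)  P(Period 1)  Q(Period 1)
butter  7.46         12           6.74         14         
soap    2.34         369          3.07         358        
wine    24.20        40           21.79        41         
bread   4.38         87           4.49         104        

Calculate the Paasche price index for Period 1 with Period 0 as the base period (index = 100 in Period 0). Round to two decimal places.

Paasche price index uses current-period quantities as weights.
ΣP(Period 1)·Q(Period 1) = 6.74×14 + 3.07×358 + 21.79×41 + 4.49×104 = 94.36 + 1099.06 + 893.39 + 466.96 = 2553.77
ΣP(Period 0)·Q(Period 1) = 7.46×14 + 2.34×358 + 24.20×41 + 4.38×104 = 104.44 + 837.72 + 992.2 + 455.52 = 2389.88
Index = 2553.77 / 2389.88 × 100 = 106.8577

106.86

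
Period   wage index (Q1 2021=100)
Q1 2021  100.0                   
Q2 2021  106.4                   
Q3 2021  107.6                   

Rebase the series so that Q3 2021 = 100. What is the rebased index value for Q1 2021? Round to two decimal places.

92.94

Rebased(Q1 2021) = 100.0 / 107.6 × 100 = 92.9368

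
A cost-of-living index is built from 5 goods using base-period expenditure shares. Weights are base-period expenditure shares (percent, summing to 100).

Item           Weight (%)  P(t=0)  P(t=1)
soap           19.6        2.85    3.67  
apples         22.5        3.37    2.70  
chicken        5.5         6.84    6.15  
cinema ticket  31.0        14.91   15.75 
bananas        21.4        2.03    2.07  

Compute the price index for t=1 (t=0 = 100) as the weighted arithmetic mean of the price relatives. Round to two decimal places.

102.78

soap: 19.6 × (3.67/2.85) = 19.6 × 1.287719 = 25.2393
apples: 22.5 × (2.70/3.37) = 22.5 × 0.801187 = 18.0267
chicken: 5.5 × (6.15/6.84) = 5.5 × 0.899123 = 4.9452
cinema ticket: 31.0 × (15.75/14.91) = 31.0 × 1.056338 = 32.7465
bananas: 21.4 × (2.07/2.03) = 21.4 × 1.019704 = 21.8217
Index = Σ wᵢ·(p₁ᵢ/p₀ᵢ) = 25.2393 + 18.0267 + 4.9452 + 32.7465 + 21.8217 = 102.7793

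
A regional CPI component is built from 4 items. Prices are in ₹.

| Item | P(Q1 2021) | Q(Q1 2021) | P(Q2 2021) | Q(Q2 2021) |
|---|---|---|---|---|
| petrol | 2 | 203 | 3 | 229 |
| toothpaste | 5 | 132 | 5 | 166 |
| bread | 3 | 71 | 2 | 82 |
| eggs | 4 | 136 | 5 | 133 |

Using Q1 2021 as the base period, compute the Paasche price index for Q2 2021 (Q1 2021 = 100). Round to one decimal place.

Paasche price index uses current-period quantities as weights.
ΣP(Q2 2021)·Q(Q2 2021) = 3×229 + 5×166 + 2×82 + 5×133 = 687 + 830 + 164 + 665 = 2346
ΣP(Q1 2021)·Q(Q2 2021) = 2×229 + 5×166 + 3×82 + 4×133 = 458 + 830 + 246 + 532 = 2066
Index = 2346 / 2066 × 100 = 113.5528

113.6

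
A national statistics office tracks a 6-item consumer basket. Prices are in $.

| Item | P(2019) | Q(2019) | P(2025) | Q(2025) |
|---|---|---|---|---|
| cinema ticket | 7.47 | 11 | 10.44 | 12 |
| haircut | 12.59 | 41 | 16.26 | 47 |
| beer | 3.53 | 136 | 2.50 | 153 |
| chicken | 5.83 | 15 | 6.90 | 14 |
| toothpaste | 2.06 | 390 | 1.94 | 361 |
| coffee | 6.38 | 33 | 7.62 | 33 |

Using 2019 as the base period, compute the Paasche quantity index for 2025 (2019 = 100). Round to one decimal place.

103.9

Paasche quantity index uses current-period prices as weights.
ΣP(2025)·Q(2025) = 10.44×12 + 16.26×47 + 2.50×153 + 6.90×14 + 1.94×361 + 7.62×33 = 125.28 + 764.22 + 382.5 + 96.6 + 700.34 + 251.46 = 2320.4
ΣP(2025)·Q(2019) = 10.44×11 + 16.26×41 + 2.50×136 + 6.90×15 + 1.94×390 + 7.62×33 = 114.84 + 666.66 + 340 + 103.5 + 756.6 + 251.46 = 2233.06
Index = 2320.4 / 2233.06 × 100 = 103.9112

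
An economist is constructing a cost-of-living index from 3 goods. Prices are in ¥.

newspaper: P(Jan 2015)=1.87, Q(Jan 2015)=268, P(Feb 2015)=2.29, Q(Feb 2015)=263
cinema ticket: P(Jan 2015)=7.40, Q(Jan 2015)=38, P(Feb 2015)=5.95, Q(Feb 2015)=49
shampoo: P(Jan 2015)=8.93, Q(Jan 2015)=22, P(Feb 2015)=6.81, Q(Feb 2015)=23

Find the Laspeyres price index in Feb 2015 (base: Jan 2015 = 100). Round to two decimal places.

Laspeyres price index uses base-period quantities as weights.
ΣP(Feb 2015)·Q(Jan 2015) = 2.29×268 + 5.95×38 + 6.81×22 = 613.72 + 226.1 + 149.82 = 989.64
ΣP(Jan 2015)·Q(Jan 2015) = 1.87×268 + 7.40×38 + 8.93×22 = 501.16 + 281.2 + 196.46 = 978.82
Index = 989.64 / 978.82 × 100 = 101.1054

101.11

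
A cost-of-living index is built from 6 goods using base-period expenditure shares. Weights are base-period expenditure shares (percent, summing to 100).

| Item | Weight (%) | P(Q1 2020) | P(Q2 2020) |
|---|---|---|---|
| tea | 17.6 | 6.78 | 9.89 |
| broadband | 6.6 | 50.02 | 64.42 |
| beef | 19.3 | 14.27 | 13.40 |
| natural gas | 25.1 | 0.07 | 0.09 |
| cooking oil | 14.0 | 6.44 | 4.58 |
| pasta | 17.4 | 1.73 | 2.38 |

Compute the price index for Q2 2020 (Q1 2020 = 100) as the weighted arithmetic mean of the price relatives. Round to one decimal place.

118.5

tea: 17.6 × (9.89/6.78) = 17.6 × 1.458702 = 25.6732
broadband: 6.6 × (64.42/50.02) = 6.6 × 1.287885 = 8.5000
beef: 19.3 × (13.40/14.27) = 19.3 × 0.939033 = 18.1233
natural gas: 25.1 × (0.09/0.07) = 25.1 × 1.285714 = 32.2714
cooking oil: 14.0 × (4.58/6.44) = 14.0 × 0.711180 = 9.9565
pasta: 17.4 × (2.38/1.73) = 17.4 × 1.375723 = 23.9376
Index = Σ wᵢ·(p₁ᵢ/p₀ᵢ) = 25.6732 + 8.5000 + 18.1233 + 32.2714 + 9.9565 + 23.9376 = 118.4621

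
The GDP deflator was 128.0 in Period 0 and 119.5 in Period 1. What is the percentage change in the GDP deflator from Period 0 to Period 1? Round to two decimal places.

-6.64%

Change = (119.5 − 128.0) / 128.0 × 100
       = -8.5 / 128.0 × 100 = -6.6406%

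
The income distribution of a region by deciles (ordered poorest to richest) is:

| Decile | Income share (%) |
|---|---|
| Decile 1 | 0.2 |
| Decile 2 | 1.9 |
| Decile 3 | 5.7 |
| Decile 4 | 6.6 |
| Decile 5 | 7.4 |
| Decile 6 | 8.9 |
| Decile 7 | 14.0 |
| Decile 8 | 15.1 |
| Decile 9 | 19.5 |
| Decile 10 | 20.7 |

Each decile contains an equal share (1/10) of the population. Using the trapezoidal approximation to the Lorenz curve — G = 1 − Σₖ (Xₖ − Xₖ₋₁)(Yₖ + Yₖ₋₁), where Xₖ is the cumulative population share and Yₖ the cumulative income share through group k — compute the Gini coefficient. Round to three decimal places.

Cumulative income shares Yₖ: 0.0020, 0.0210, 0.0780, 0.1440, 0.2180, 0.3070, 0.4470, 0.5980, 0.7930, 1.0000
Σ (Xₖ−Xₖ₋₁)(Yₖ+Yₖ₋₁) = (1/10)(0.0020+0.0000) + (1/10)(0.0210+0.0020) + (1/10)(0.0780+0.0210) + (1/10)(0.1440+0.0780) + (1/10)(0.2180+0.1440) + (1/10)(0.3070+0.2180) + (1/10)(0.4470+0.3070) + (1/10)(0.5980+0.4470) + (1/10)(0.7930+0.5980) + (1/10)(1.0000+0.7930)
  = 0.0002 + 0.0023 + 0.0099 + 0.0222 + 0.0362 + 0.0525 + 0.0754 + 0.1045 + 0.1391 + 0.1793 = 0.6216
G = 1 − 0.6216 = 0.3784

0.378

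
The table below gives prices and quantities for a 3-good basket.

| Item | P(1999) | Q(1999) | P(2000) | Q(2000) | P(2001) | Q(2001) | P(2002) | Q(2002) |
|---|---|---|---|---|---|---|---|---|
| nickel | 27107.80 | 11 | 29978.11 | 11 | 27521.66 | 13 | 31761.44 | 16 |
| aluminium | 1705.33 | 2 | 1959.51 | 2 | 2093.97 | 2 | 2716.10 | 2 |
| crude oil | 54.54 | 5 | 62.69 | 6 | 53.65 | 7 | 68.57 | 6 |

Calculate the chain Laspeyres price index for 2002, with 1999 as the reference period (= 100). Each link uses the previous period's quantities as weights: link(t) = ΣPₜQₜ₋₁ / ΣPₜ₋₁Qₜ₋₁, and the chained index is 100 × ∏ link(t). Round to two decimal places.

117.62

Link 1999→2000:
ΣP(2000)Q(1999) = 29978.11×11 + 1959.51×2 + 62.69×5 = 329759.21 + 3919.02 + 313.45 = 333991.68
ΣP(1999)Q(1999) = 27107.80×11 + 1705.33×2 + 54.54×5 = 298185.8 + 3410.66 + 272.7 = 301869.16
link = 333991.68/301869.16 = 1.106412
Link 2000→2001:
ΣP(2001)Q(2000) = 27521.66×11 + 2093.97×2 + 53.65×6 = 302738.26 + 4187.94 + 321.9 = 307248.1
ΣP(2000)Q(2000) = 29978.11×11 + 1959.51×2 + 62.69×6 = 329759.21 + 3919.02 + 376.14 = 334054.37
link = 307248.1/334054.37 = 0.919755
Link 2001→2002:
ΣP(2002)Q(2001) = 31761.44×13 + 2716.10×2 + 68.57×7 = 412898.72 + 5432.2 + 479.99 = 418810.91
ΣP(2001)Q(2001) = 27521.66×13 + 2093.97×2 + 53.65×7 = 357781.58 + 4187.94 + 375.55 = 362345.07
link = 418810.91/362345.07 = 1.155834
Chained index = 100 × 1.106412 × 0.919755 × 1.155834 = 117.6209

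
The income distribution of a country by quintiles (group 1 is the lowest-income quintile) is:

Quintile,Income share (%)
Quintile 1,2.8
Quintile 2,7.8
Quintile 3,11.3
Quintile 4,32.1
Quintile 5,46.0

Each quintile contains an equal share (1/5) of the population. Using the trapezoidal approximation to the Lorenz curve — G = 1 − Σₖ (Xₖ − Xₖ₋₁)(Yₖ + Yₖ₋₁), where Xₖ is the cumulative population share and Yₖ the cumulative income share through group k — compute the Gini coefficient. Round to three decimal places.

0.443

Cumulative income shares Yₖ: 0.0280, 0.1060, 0.2190, 0.5400, 1.0000
Σ (Xₖ−Xₖ₋₁)(Yₖ+Yₖ₋₁) = (1/5)(0.0280+0.0000) + (1/5)(0.1060+0.0280) + (1/5)(0.2190+0.1060) + (1/5)(0.5400+0.2190) + (1/5)(1.0000+0.5400)
  = 0.0056 + 0.0268 + 0.0650 + 0.1518 + 0.3080 = 0.5572
G = 1 − 0.5572 = 0.4428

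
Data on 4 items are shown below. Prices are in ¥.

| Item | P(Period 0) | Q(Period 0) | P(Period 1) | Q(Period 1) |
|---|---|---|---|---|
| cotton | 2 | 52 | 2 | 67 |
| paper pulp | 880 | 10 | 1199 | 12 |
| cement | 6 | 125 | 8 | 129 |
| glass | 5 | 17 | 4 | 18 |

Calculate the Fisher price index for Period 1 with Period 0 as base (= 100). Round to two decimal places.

135.17

Laspeyres component (base-period weights):
ΣP(Period 1)Q(Period 0) = 2×52 + 1199×10 + 8×125 + 4×17 = 104 + 11990 + 1000 + 68 = 13162
ΣP(Period 0)Q(Period 0) = 2×52 + 880×10 + 6×125 + 5×17 = 104 + 8800 + 750 + 85 = 9739
L = 13162 / 9739 × 100 = 135.1473
Paasche component (current-period weights):
ΣP(Period 1)Q(Period 1) = 2×67 + 1199×12 + 8×129 + 4×18 = 134 + 14388 + 1032 + 72 = 15626
ΣP(Period 0)Q(Period 1) = 2×67 + 880×12 + 6×129 + 5×18 = 134 + 10560 + 774 + 90 = 11558
P = 15626 / 11558 × 100 = 135.1964
Fisher = √(L × P) = √(135.1473 × 135.1964) = 135.1719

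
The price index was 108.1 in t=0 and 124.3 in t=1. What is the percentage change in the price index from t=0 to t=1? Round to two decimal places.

Change = (124.3 − 108.1) / 108.1 × 100
       = 16.2 / 108.1 × 100 = 14.9861%

14.99%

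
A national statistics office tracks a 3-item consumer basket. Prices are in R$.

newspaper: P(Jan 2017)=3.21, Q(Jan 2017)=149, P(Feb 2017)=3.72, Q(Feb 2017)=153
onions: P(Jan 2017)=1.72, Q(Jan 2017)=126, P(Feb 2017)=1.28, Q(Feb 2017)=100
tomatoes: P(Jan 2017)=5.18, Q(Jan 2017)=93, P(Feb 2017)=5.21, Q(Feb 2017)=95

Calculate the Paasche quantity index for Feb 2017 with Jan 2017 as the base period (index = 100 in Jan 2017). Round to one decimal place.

99.3

Paasche quantity index uses current-period prices as weights.
ΣP(Feb 2017)·Q(Feb 2017) = 3.72×153 + 1.28×100 + 5.21×95 = 569.16 + 128 + 494.95 = 1192.11
ΣP(Feb 2017)·Q(Jan 2017) = 3.72×149 + 1.28×126 + 5.21×93 = 554.28 + 161.28 + 484.53 = 1200.09
Index = 1192.11 / 1200.09 × 100 = 99.3350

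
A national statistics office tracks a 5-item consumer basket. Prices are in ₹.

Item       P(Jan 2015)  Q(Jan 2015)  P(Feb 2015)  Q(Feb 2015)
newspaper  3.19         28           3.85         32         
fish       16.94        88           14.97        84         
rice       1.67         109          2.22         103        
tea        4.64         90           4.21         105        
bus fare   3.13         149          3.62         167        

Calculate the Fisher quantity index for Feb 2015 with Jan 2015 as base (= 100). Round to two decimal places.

102.51

Laspeyres component (base-period weights):
ΣP(Jan 2015)Q(Feb 2015) = 3.19×32 + 16.94×84 + 1.67×103 + 4.64×105 + 3.13×167 = 102.08 + 1422.96 + 172.01 + 487.2 + 522.71 = 2706.96
ΣP(Jan 2015)Q(Jan 2015) = 3.19×28 + 16.94×88 + 1.67×109 + 4.64×90 + 3.13×149 = 89.32 + 1490.72 + 182.03 + 417.6 + 466.37 = 2646.04
L = 2706.96 / 2646.04 × 100 = 102.3023
Paasche component (current-period weights):
ΣP(Feb 2015)Q(Feb 2015) = 3.85×32 + 14.97×84 + 2.22×103 + 4.21×105 + 3.62×167 = 123.2 + 1257.48 + 228.66 + 442.05 + 604.54 = 2655.93
ΣP(Feb 2015)Q(Jan 2015) = 3.85×28 + 14.97×88 + 2.22×109 + 4.21×90 + 3.62×149 = 107.8 + 1317.36 + 241.98 + 378.9 + 539.38 = 2585.42
P = 2655.93 / 2585.42 × 100 = 102.7272
Fisher = √(L × P) = √(102.3023 × 102.7272) = 102.5145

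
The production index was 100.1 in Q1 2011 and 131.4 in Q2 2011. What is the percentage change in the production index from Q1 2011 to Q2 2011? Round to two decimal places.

31.27%

Change = (131.4 − 100.1) / 100.1 × 100
       = 31.3 / 100.1 × 100 = 31.2687%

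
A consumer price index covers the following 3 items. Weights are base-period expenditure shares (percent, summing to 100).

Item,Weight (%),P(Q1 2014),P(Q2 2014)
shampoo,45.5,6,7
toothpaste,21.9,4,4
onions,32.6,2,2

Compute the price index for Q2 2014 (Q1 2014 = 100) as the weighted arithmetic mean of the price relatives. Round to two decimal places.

shampoo: 45.5 × (7/6) = 45.5 × 1.166667 = 53.0833
toothpaste: 21.9 × (4/4) = 21.9 × 1.000000 = 21.9000
onions: 32.6 × (2/2) = 32.6 × 1.000000 = 32.6000
Index = Σ wᵢ·(p₁ᵢ/p₀ᵢ) = 53.0833 + 21.9000 + 32.6000 = 107.5833

107.58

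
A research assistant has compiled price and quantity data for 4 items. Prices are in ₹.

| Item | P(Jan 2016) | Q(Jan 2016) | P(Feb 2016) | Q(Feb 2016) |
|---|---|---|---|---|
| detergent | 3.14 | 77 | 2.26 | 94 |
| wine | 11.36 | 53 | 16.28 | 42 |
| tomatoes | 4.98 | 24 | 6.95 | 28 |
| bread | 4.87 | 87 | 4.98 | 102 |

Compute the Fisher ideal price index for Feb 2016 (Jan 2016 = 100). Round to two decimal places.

Laspeyres component (base-period weights):
ΣP(Feb 2016)Q(Jan 2016) = 2.26×77 + 16.28×53 + 6.95×24 + 4.98×87 = 174.02 + 862.84 + 166.8 + 433.26 = 1636.92
ΣP(Jan 2016)Q(Jan 2016) = 3.14×77 + 11.36×53 + 4.98×24 + 4.87×87 = 241.78 + 602.08 + 119.52 + 423.69 = 1387.07
L = 1636.92 / 1387.07 × 100 = 118.0128
Paasche component (current-period weights):
ΣP(Feb 2016)Q(Feb 2016) = 2.26×94 + 16.28×42 + 6.95×28 + 4.98×102 = 212.44 + 683.76 + 194.6 + 507.96 = 1598.76
ΣP(Jan 2016)Q(Feb 2016) = 3.14×94 + 11.36×42 + 4.98×28 + 4.87×102 = 295.16 + 477.12 + 139.44 + 496.74 = 1408.46
P = 1598.76 / 1408.46 × 100 = 113.5112
Fisher = √(L × P) = √(118.0128 × 113.5112) = 115.7401

115.74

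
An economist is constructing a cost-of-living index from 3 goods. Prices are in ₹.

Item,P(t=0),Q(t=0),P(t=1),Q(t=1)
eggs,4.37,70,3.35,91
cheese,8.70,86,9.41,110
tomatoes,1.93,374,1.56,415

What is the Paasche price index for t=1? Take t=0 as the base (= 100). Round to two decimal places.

Paasche price index uses current-period quantities as weights.
ΣP(t=1)·Q(t=1) = 3.35×91 + 9.41×110 + 1.56×415 = 304.85 + 1035.1 + 647.4 = 1987.35
ΣP(t=0)·Q(t=1) = 4.37×91 + 8.70×110 + 1.93×415 = 397.67 + 957 + 800.95 = 2155.62
Index = 1987.35 / 2155.62 × 100 = 92.1939

92.19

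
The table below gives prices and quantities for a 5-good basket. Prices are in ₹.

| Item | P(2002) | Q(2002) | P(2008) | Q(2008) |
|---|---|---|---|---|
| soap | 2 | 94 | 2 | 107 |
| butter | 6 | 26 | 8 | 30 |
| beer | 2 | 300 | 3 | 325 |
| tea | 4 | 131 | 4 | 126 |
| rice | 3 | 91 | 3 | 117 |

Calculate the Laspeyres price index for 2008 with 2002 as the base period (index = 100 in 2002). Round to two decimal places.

Laspeyres price index uses base-period quantities as weights.
ΣP(2008)·Q(2002) = 2×94 + 8×26 + 3×300 + 4×131 + 3×91 = 188 + 208 + 900 + 524 + 273 = 2093
ΣP(2002)·Q(2002) = 2×94 + 6×26 + 2×300 + 4×131 + 3×91 = 188 + 156 + 600 + 524 + 273 = 1741
Index = 2093 / 1741 × 100 = 120.2183

120.22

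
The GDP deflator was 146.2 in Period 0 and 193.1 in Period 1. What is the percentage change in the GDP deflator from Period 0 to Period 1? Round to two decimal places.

Change = (193.1 − 146.2) / 146.2 × 100
       = 46.9 / 146.2 × 100 = 32.0793%

32.08%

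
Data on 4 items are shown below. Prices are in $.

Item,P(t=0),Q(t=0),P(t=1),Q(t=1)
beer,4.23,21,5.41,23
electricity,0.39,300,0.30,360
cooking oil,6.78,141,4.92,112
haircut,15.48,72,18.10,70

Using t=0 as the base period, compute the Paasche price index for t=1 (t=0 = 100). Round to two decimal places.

98.55

Paasche price index uses current-period quantities as weights.
ΣP(t=1)·Q(t=1) = 5.41×23 + 0.30×360 + 4.92×112 + 18.10×70 = 124.43 + 108 + 551.04 + 1267 = 2050.47
ΣP(t=0)·Q(t=1) = 4.23×23 + 0.39×360 + 6.78×112 + 15.48×70 = 97.29 + 140.4 + 759.36 + 1083.6 = 2080.65
Index = 2050.47 / 2080.65 × 100 = 98.5495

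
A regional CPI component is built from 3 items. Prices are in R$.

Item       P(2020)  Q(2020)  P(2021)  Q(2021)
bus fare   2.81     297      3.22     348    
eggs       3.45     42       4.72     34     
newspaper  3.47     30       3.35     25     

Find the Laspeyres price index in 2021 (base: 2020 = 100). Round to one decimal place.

Laspeyres price index uses base-period quantities as weights.
ΣP(2021)·Q(2020) = 3.22×297 + 4.72×42 + 3.35×30 = 956.34 + 198.24 + 100.5 = 1255.08
ΣP(2020)·Q(2020) = 2.81×297 + 3.45×42 + 3.47×30 = 834.57 + 144.9 + 104.1 = 1083.57
Index = 1255.08 / 1083.57 × 100 = 115.8282

115.8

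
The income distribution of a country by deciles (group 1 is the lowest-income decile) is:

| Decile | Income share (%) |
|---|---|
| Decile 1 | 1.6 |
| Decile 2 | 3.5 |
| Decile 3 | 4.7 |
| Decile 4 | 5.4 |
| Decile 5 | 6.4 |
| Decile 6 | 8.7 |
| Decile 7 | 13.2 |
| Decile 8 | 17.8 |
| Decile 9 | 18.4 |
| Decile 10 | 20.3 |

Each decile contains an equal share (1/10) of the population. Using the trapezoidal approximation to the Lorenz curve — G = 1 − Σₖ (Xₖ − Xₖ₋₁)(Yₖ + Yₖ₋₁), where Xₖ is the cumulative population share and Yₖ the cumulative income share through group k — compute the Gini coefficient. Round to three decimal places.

0.364

Cumulative income shares Yₖ: 0.0160, 0.0510, 0.0980, 0.1520, 0.2160, 0.3030, 0.4350, 0.6130, 0.7970, 1.0000
Σ (Xₖ−Xₖ₋₁)(Yₖ+Yₖ₋₁) = (1/10)(0.0160+0.0000) + (1/10)(0.0510+0.0160) + (1/10)(0.0980+0.0510) + (1/10)(0.1520+0.0980) + (1/10)(0.2160+0.1520) + (1/10)(0.3030+0.2160) + (1/10)(0.4350+0.3030) + (1/10)(0.6130+0.4350) + (1/10)(0.7970+0.6130) + (1/10)(1.0000+0.7970)
  = 0.0016 + 0.0067 + 0.0149 + 0.0250 + 0.0368 + 0.0519 + 0.0738 + 0.1048 + 0.1410 + 0.1797 = 0.6362
G = 1 − 0.6362 = 0.3638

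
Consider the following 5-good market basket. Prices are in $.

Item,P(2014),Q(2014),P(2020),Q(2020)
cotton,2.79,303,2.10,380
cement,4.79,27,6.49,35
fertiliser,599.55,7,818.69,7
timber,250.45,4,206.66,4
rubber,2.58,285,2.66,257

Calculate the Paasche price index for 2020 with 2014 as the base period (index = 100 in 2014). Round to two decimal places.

116.60

Paasche price index uses current-period quantities as weights.
ΣP(2020)·Q(2020) = 2.10×380 + 6.49×35 + 818.69×7 + 206.66×4 + 2.66×257 = 798 + 227.15 + 5730.83 + 826.64 + 683.62 = 8266.24
ΣP(2014)·Q(2020) = 2.79×380 + 4.79×35 + 599.55×7 + 250.45×4 + 2.58×257 = 1060.2 + 167.65 + 4196.85 + 1001.8 + 663.06 = 7089.56
Index = 8266.24 / 7089.56 × 100 = 116.5974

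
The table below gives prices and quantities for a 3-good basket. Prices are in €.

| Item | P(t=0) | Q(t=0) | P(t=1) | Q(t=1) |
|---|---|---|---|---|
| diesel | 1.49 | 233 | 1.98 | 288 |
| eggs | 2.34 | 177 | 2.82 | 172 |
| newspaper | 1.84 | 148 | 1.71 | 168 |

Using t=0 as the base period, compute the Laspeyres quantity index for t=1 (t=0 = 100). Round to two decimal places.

110.36

Laspeyres quantity index uses base-period prices as weights.
ΣP(t=0)·Q(t=1) = 1.49×288 + 2.34×172 + 1.84×168 = 429.12 + 402.48 + 309.12 = 1140.72
ΣP(t=0)·Q(t=0) = 1.49×233 + 2.34×177 + 1.84×148 = 347.17 + 414.18 + 272.32 = 1033.67
Index = 1140.72 / 1033.67 × 100 = 110.3563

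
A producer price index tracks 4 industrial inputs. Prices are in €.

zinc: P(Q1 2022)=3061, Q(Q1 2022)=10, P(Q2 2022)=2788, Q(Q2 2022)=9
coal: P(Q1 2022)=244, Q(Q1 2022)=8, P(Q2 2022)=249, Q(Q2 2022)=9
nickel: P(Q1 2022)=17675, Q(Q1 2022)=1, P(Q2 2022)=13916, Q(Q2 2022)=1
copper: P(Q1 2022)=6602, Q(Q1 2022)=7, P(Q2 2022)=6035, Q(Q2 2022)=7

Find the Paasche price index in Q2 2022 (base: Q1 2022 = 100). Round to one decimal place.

Paasche price index uses current-period quantities as weights.
ΣP(Q2 2022)·Q(Q2 2022) = 2788×9 + 249×9 + 13916×1 + 6035×7 = 25092 + 2241 + 13916 + 42245 = 83494
ΣP(Q1 2022)·Q(Q2 2022) = 3061×9 + 244×9 + 17675×1 + 6602×7 = 27549 + 2196 + 17675 + 46214 = 93634
Index = 83494 / 93634 × 100 = 89.1706

89.2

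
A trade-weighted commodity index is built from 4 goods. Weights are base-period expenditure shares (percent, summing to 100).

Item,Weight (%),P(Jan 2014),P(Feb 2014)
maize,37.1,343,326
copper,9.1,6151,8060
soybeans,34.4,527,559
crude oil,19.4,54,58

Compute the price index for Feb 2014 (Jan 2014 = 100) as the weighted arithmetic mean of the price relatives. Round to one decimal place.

maize: 37.1 × (326/343) = 37.1 × 0.950437 = 35.2612
copper: 9.1 × (8060/6151) = 9.1 × 1.310356 = 11.9242
soybeans: 34.4 × (559/527) = 34.4 × 1.060721 = 36.4888
crude oil: 19.4 × (58/54) = 19.4 × 1.074074 = 20.8370
Index = Σ wᵢ·(p₁ᵢ/p₀ᵢ) = 35.2612 + 11.9242 + 36.4888 + 20.8370 = 104.5113

104.5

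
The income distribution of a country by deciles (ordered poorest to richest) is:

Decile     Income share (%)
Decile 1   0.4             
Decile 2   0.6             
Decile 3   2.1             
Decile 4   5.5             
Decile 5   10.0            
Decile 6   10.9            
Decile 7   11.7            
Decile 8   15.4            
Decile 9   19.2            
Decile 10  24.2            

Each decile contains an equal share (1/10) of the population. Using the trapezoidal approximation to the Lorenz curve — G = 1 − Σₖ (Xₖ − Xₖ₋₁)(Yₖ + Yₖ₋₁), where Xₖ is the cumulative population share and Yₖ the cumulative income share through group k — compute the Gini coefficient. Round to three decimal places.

0.430

Cumulative income shares Yₖ: 0.0040, 0.0100, 0.0310, 0.0860, 0.1860, 0.2950, 0.4120, 0.5660, 0.7580, 1.0000
Σ (Xₖ−Xₖ₋₁)(Yₖ+Yₖ₋₁) = (1/10)(0.0040+0.0000) + (1/10)(0.0100+0.0040) + (1/10)(0.0310+0.0100) + (1/10)(0.0860+0.0310) + (1/10)(0.1860+0.0860) + (1/10)(0.2950+0.1860) + (1/10)(0.4120+0.2950) + (1/10)(0.5660+0.4120) + (1/10)(0.7580+0.5660) + (1/10)(1.0000+0.7580)
  = 0.0004 + 0.0014 + 0.0041 + 0.0117 + 0.0272 + 0.0481 + 0.0707 + 0.0978 + 0.1324 + 0.1758 = 0.5696
G = 1 − 0.5696 = 0.4304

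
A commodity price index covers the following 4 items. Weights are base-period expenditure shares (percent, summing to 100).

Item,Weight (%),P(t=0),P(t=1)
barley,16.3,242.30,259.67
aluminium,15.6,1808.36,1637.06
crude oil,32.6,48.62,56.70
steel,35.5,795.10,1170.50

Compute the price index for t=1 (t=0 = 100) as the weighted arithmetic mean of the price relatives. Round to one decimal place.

121.9

barley: 16.3 × (259.67/242.30) = 16.3 × 1.071688 = 17.4685
aluminium: 15.6 × (1637.06/1808.36) = 15.6 × 0.905273 = 14.1223
crude oil: 32.6 × (56.70/48.62) = 32.6 × 1.166187 = 38.0177
steel: 35.5 × (1170.50/795.10) = 35.5 × 1.472142 = 52.2610
Index = Σ wᵢ·(p₁ᵢ/p₀ᵢ) = 17.4685 + 14.1223 + 38.0177 + 52.2610 = 121.8695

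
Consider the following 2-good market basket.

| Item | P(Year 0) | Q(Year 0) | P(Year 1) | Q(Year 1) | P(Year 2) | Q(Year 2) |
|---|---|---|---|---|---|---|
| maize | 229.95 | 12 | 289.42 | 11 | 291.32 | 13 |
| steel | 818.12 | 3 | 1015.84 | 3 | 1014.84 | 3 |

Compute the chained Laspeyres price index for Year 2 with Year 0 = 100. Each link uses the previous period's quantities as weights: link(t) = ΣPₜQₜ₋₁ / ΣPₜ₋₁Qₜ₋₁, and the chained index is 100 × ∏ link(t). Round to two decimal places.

Link Year 0→Year 1:
ΣP(Year 1)Q(Year 0) = 289.42×12 + 1015.84×3 = 3473.04 + 3047.52 = 6520.56
ΣP(Year 0)Q(Year 0) = 229.95×12 + 818.12×3 = 2759.4 + 2454.36 = 5213.76
link = 6520.56/5213.76 = 1.250644
Link Year 1→Year 2:
ΣP(Year 2)Q(Year 1) = 291.32×11 + 1014.84×3 = 3204.52 + 3044.52 = 6249.04
ΣP(Year 1)Q(Year 1) = 289.42×11 + 1015.84×3 = 3183.62 + 3047.52 = 6231.14
link = 6249.04/6231.14 = 1.002873
Chained index = 100 × 1.250644 × 1.002873 = 125.4237

125.42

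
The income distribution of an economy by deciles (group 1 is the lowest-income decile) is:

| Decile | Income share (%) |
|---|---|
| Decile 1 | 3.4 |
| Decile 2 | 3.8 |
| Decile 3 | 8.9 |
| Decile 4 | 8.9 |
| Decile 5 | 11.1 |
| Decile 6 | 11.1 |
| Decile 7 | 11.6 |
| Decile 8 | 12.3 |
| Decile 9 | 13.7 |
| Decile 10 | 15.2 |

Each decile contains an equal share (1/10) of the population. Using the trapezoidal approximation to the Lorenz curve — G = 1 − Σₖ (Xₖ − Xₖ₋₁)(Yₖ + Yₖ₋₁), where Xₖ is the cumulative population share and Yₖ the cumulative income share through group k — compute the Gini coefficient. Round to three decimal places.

0.201

Cumulative income shares Yₖ: 0.0340, 0.0720, 0.1610, 0.2500, 0.3610, 0.4720, 0.5880, 0.7110, 0.8480, 1.0000
Σ (Xₖ−Xₖ₋₁)(Yₖ+Yₖ₋₁) = (1/10)(0.0340+0.0000) + (1/10)(0.0720+0.0340) + (1/10)(0.1610+0.0720) + (1/10)(0.2500+0.1610) + (1/10)(0.3610+0.2500) + (1/10)(0.4720+0.3610) + (1/10)(0.5880+0.4720) + (1/10)(0.7110+0.5880) + (1/10)(0.8480+0.7110) + (1/10)(1.0000+0.8480)
  = 0.0034 + 0.0106 + 0.0233 + 0.0411 + 0.0611 + 0.0833 + 0.1060 + 0.1299 + 0.1559 + 0.1848 = 0.7994
G = 1 − 0.7994 = 0.2006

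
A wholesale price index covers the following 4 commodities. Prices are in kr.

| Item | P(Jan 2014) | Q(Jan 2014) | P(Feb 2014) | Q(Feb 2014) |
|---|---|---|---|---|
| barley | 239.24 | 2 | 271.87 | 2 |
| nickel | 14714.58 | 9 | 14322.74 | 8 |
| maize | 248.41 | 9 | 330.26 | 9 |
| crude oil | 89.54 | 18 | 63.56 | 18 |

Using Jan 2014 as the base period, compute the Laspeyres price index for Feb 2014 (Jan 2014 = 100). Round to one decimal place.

97.7

Laspeyres price index uses base-period quantities as weights.
ΣP(Feb 2014)·Q(Jan 2014) = 271.87×2 + 14322.74×9 + 330.26×9 + 63.56×18 = 543.74 + 128904.66 + 2972.34 + 1144.08 = 133564.82
ΣP(Jan 2014)·Q(Jan 2014) = 239.24×2 + 14714.58×9 + 248.41×9 + 89.54×18 = 478.48 + 132431.22 + 2235.69 + 1611.72 = 136757.11
Index = 133564.82 / 136757.11 × 100 = 97.6657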